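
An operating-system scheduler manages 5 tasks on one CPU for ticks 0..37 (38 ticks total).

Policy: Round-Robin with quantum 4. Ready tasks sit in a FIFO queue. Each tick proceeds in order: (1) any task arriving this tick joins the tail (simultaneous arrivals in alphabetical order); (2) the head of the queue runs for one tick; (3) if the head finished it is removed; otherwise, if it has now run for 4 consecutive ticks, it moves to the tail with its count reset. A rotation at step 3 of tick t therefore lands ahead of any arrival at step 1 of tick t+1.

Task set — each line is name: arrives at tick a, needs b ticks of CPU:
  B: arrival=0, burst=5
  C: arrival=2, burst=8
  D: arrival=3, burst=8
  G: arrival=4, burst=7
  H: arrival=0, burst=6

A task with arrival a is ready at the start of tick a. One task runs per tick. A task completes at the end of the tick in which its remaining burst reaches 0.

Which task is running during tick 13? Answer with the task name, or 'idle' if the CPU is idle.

t=0: queue=[B,H] q_used=0 → run B
t=1: queue=[B,H] q_used=1 → run B
t=2: queue=[B,H,C] q_used=2 → run B
t=3: queue=[B,H,C,D] q_used=3 → run B
t=4: queue=[H,C,D,B,G] q_used=0 → run H
t=5: queue=[H,C,D,B,G] q_used=1 → run H
t=6: queue=[H,C,D,B,G] q_used=2 → run H
t=7: queue=[H,C,D,B,G] q_used=3 → run H
t=8: queue=[C,D,B,G,H] q_used=0 → run C
t=9: queue=[C,D,B,G,H] q_used=1 → run C
t=10: queue=[C,D,B,G,H] q_used=2 → run C
t=11: queue=[C,D,B,G,H] q_used=3 → run C
t=12: queue=[D,B,G,H,C] q_used=0 → run D
t=13: queue=[D,B,G,H,C] q_used=1 → run D
t=14: queue=[D,B,G,H,C] q_used=2 → run D
t=15: queue=[D,B,G,H,C] q_used=3 → run D
t=16: queue=[B,G,H,C,D] q_used=0 → run B
t=17: queue=[G,H,C,D] q_used=0 → run G
t=18: queue=[G,H,C,D] q_used=1 → run G
t=19: queue=[G,H,C,D] q_used=2 → run G
t=20: queue=[G,H,C,D] q_used=3 → run G
t=21: queue=[H,C,D,G] q_used=0 → run H
t=22: queue=[H,C,D,G] q_used=1 → run H
t=23: queue=[C,D,G] q_used=0 → run C
t=24: queue=[C,D,G] q_used=1 → run C
t=25: queue=[C,D,G] q_used=2 → run C
t=26: queue=[C,D,G] q_used=3 → run C
t=27: queue=[D,G] q_used=0 → run D
t=28: queue=[D,G] q_used=1 → run D
t=29: queue=[D,G] q_used=2 → run D
t=30: queue=[D,G] q_used=3 → run D
t=31: queue=[G] q_used=0 → run G
t=32: queue=[G] q_used=1 → run G
t=33: queue=[G] q_used=2 → run G
t=34: (idle)
t=35: (idle)
t=36: (idle)
t=37: (idle)

running at tick 13 = D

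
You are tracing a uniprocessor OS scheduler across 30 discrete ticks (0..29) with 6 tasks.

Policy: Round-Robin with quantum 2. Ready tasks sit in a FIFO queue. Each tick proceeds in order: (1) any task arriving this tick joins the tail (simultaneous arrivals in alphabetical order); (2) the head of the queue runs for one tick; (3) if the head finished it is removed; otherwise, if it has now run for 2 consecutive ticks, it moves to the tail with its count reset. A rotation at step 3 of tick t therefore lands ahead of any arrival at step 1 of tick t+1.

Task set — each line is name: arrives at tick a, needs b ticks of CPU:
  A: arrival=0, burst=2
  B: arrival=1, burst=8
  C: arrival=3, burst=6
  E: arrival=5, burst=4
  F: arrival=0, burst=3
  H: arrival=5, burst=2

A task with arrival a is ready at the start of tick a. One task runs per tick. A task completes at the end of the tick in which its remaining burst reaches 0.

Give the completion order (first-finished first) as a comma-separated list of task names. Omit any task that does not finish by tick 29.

t=0: queue=[A,F] q_used=0 → run A
t=1: queue=[A,F,B] q_used=1 → run A
t=2: queue=[F,B] q_used=0 → run F
t=3: queue=[F,B,C] q_used=1 → run F
t=4: queue=[B,C,F] q_used=0 → run B
t=5: queue=[B,C,F,E,H] q_used=1 → run B
t=6: queue=[C,F,E,H,B] q_used=0 → run C
t=7: queue=[C,F,E,H,B] q_used=1 → run C
t=8: queue=[F,E,H,B,C] q_used=0 → run F
t=9: queue=[E,H,B,C] q_used=0 → run E
t=10: queue=[E,H,B,C] q_used=1 → run E
t=11: queue=[H,B,C,E] q_used=0 → run H
t=12: queue=[H,B,C,E] q_used=1 → run H
t=13: queue=[B,C,E] q_used=0 → run B
t=14: queue=[B,C,E] q_used=1 → run B
t=15: queue=[C,E,B] q_used=0 → run C
t=16: queue=[C,E,B] q_used=1 → run C
t=17: queue=[E,B,C] q_used=0 → run E
t=18: queue=[E,B,C] q_used=1 → run E
t=19: queue=[B,C] q_used=0 → run B
t=20: queue=[B,C] q_used=1 → run B
t=21: queue=[C,B] q_used=0 → run C
t=22: queue=[C,B] q_used=1 → run C
t=23: queue=[B] q_used=0 → run B
t=24: queue=[B] q_used=1 → run B
t=25: (idle)
t=26: (idle)
t=27: (idle)
t=28: (idle)
t=29: (idle)

completion order = A, F, H, E, C, B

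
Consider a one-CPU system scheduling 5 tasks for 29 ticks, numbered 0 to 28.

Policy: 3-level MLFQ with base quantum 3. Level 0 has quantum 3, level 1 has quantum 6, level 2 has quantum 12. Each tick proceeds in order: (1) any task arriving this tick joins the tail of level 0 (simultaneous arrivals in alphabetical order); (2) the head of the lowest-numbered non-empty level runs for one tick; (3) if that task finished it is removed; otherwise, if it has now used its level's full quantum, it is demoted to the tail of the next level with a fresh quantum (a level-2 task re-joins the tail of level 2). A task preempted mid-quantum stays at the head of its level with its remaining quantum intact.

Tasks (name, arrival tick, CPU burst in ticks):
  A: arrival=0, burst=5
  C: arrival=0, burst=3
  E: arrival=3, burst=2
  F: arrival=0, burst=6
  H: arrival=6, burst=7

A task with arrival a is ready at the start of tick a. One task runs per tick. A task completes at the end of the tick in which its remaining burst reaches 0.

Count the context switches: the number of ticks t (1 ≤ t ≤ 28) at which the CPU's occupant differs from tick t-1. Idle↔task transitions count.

t=0: L0/L1/L2 = ACF/-/- → run A
t=1: L0/L1/L2 = ACF/-/- → run A
t=2: L0/L1/L2 = ACF/-/- → run A
t=3: L0/L1/L2 = CFE/A/- → run C
t=4: L0/L1/L2 = CFE/A/- → run C
t=5: L0/L1/L2 = CFE/A/- → run C
t=6: L0/L1/L2 = FEH/A/- → run F
t=7: L0/L1/L2 = FEH/A/- → run F
t=8: L0/L1/L2 = FEH/A/- → run F
t=9: L0/L1/L2 = EH/AF/- → run E
t=10: L0/L1/L2 = EH/AF/- → run E
t=11: L0/L1/L2 = H/AF/- → run H
t=12: L0/L1/L2 = H/AF/- → run H
t=13: L0/L1/L2 = H/AF/- → run H
t=14: L0/L1/L2 = -/AFH/- → run A
t=15: L0/L1/L2 = -/AFH/- → run A
t=16: L0/L1/L2 = -/FH/- → run F
t=17: L0/L1/L2 = -/FH/- → run F
t=18: L0/L1/L2 = -/FH/- → run F
t=19: L0/L1/L2 = -/H/- → run H
t=20: L0/L1/L2 = -/H/- → run H
t=21: L0/L1/L2 = -/H/- → run H
t=22: L0/L1/L2 = -/H/- → run H
t=23: (idle)
t=24: (idle)
t=25: (idle)
t=26: (idle)
t=27: (idle)
t=28: (idle)

context switches = 8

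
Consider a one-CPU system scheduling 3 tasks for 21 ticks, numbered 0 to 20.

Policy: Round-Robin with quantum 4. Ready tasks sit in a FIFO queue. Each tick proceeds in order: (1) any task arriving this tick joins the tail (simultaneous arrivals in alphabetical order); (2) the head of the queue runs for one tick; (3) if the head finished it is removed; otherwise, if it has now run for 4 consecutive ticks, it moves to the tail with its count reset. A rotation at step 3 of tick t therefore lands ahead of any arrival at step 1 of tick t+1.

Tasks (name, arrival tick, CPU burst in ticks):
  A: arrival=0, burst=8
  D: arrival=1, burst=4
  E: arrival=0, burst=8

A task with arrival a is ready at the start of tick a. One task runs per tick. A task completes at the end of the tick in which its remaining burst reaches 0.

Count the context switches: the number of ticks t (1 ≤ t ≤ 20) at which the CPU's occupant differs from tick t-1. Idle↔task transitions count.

t=0: queue=[A,E] q_used=0 → run A
t=1: queue=[A,E,D] q_used=1 → run A
t=2: queue=[A,E,D] q_used=2 → run A
t=3: queue=[A,E,D] q_used=3 → run A
t=4: queue=[E,D,A] q_used=0 → run E
t=5: queue=[E,D,A] q_used=1 → run E
t=6: queue=[E,D,A] q_used=2 → run E
t=7: queue=[E,D,A] q_used=3 → run E
t=8: queue=[D,A,E] q_used=0 → run D
t=9: queue=[D,A,E] q_used=1 → run D
t=10: queue=[D,A,E] q_used=2 → run D
t=11: queue=[D,A,E] q_used=3 → run D
t=12: queue=[A,E] q_used=0 → run A
t=13: queue=[A,E] q_used=1 → run A
t=14: queue=[A,E] q_used=2 → run A
t=15: queue=[A,E] q_used=3 → run A
t=16: queue=[E] q_used=0 → run E
t=17: queue=[E] q_used=1 → run E
t=18: queue=[E] q_used=2 → run E
t=19: queue=[E] q_used=3 → run E
t=20: (idle)

context switches = 5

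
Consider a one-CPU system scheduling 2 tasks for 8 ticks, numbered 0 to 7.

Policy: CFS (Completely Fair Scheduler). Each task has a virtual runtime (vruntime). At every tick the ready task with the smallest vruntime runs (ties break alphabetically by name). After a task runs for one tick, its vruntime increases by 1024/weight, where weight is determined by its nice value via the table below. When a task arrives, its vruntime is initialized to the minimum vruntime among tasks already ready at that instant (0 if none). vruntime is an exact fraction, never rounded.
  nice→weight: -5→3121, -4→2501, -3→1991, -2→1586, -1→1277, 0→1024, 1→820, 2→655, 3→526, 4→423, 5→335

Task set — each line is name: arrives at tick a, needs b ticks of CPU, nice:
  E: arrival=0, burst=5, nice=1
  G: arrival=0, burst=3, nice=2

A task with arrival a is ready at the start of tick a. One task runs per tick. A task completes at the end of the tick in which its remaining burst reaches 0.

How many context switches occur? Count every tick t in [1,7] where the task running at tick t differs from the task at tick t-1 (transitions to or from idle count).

t=0: vr[E=0 G=0] → run E
t=1: vr[E=256/205 G=0] → run G
t=2: vr[E=256/205 G=1024/655] → run E
t=3: vr[E=512/205 G=1024/655] → run G
t=4: vr[E=512/205 G=2048/655] → run E
t=5: vr[E=768/205 G=2048/655] → run G
t=6: vr[E=768/205] → run E
t=7: vr[E=1024/205] → run E

context switches = 6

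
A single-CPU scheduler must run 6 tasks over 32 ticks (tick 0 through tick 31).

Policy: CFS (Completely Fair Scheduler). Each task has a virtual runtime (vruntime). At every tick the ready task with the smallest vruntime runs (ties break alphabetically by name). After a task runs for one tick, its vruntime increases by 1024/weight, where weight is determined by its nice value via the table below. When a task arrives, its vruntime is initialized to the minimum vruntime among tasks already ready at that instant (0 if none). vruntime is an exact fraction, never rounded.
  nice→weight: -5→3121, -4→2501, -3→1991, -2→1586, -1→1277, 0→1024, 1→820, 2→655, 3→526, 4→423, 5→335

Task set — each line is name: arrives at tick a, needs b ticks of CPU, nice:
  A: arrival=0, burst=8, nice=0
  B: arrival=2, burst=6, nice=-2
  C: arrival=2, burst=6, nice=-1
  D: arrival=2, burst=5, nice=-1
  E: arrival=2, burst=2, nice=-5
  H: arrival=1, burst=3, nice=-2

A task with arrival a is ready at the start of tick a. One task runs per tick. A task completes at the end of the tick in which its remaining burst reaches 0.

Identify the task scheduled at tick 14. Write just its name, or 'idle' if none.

t=0: vr[A=0] → run A
t=1: vr[A=1 H=1] → run A
t=2: vr[A=2 B=1 C=1 D=1 E=1 H=1] → run B
t=3: vr[A=2 B=1305/793 C=1 D=1 E=1 H=1] → run C
t=4: vr[A=2 B=1305/793 C=2301/1277 D=1 E=1 H=1] → run D
t=5: vr[A=2 B=1305/793 C=2301/1277 D=2301/1277 E=1 H=1] → run E
t=6: vr[A=2 B=1305/793 C=2301/1277 D=2301/1277 E=4145/3121 H=1] → run H
t=7: vr[A=2 B=1305/793 C=2301/1277 D=2301/1277 E=4145/3121 H=1305/793] → run E
t=8: vr[A=2 B=1305/793 C=2301/1277 D=2301/1277 H=1305/793] → run B
t=9: vr[A=2 B=1817/793 C=2301/1277 D=2301/1277 H=1305/793] → run H
t=10: vr[A=2 B=1817/793 C=2301/1277 D=2301/1277 H=1817/793] → run C
t=11: vr[A=2 B=1817/793 C=3325/1277 D=2301/1277 H=1817/793] → run D
t=12: vr[A=2 B=1817/793 C=3325/1277 D=3325/1277 H=1817/793] → run A
t=13: vr[A=3 B=1817/793 C=3325/1277 D=3325/1277 H=1817/793] → run B
t=14: vr[A=3 B=2329/793 C=3325/1277 D=3325/1277 H=1817/793] → run H
t=15: vr[A=3 B=2329/793 C=3325/1277 D=3325/1277] → run C
t=16: vr[A=3 B=2329/793 C=4349/1277 D=3325/1277] → run D
t=17: vr[A=3 B=2329/793 C=4349/1277 D=4349/1277] → run B
t=18: vr[A=3 B=2841/793 C=4349/1277 D=4349/1277] → run A
t=19: vr[A=4 B=2841/793 C=4349/1277 D=4349/1277] → run C
t=20: vr[A=4 B=2841/793 C=5373/1277 D=4349/1277] → run D
t=21: vr[A=4 B=2841/793 C=5373/1277 D=5373/1277] → run B
t=22: vr[A=4 B=3353/793 C=5373/1277 D=5373/1277] → run A
t=23: vr[A=5 B=3353/793 C=5373/1277 D=5373/1277] → run C
t=24: vr[A=5 B=3353/793 C=6397/1277 D=5373/1277] → run D
t=25: vr[A=5 B=3353/793 C=6397/1277] → run B
t=26: vr[A=5 C=6397/1277] → run A
t=27: vr[A=6 C=6397/1277] → run C
t=28: vr[A=6] → run A
t=29: vr[A=7] → run A
t=30: (idle)
t=31: (idle)

running at tick 14 = H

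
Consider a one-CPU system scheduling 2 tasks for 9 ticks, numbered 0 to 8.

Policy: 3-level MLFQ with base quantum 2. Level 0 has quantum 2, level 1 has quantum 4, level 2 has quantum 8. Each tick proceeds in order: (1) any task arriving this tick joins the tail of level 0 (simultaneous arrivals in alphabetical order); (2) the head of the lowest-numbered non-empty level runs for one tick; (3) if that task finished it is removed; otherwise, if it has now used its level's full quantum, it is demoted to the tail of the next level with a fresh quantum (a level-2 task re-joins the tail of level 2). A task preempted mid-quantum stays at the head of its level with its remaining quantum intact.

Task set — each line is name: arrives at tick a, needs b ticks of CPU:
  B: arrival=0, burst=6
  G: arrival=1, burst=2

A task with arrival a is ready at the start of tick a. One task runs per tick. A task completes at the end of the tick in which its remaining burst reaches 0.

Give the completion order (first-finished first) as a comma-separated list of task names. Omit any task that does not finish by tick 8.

t=0: L0/L1/L2 = B/-/- → run B
t=1: L0/L1/L2 = BG/-/- → run B
t=2: L0/L1/L2 = G/B/- → run G
t=3: L0/L1/L2 = G/B/- → run G
t=4: L0/L1/L2 = -/B/- → run B
t=5: L0/L1/L2 = -/B/- → run B
t=6: L0/L1/L2 = -/B/- → run B
t=7: L0/L1/L2 = -/B/- → run B
t=8: (idle)

completion order = G, B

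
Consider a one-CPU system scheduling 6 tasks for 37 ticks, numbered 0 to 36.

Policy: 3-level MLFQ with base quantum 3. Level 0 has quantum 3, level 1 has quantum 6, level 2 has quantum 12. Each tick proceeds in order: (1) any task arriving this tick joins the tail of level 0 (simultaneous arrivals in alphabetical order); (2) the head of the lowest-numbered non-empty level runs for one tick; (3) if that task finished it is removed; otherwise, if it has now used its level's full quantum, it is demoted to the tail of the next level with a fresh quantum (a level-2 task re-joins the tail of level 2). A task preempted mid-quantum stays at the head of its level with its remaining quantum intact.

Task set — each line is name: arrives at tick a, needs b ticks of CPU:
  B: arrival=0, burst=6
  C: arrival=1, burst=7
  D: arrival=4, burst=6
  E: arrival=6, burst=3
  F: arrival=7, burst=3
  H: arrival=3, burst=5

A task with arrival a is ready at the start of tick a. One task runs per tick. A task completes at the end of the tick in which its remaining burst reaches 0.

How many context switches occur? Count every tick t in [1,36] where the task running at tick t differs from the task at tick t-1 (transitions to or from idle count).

context switches = 10

t=0: L0/L1/L2 = B/-/- → run B
t=1: L0/L1/L2 = BC/-/- → run B
t=2: L0/L1/L2 = BC/-/- → run B
t=3: L0/L1/L2 = CH/B/- → run C
t=4: L0/L1/L2 = CHD/B/- → run C
t=5: L0/L1/L2 = CHD/B/- → run C
t=6: L0/L1/L2 = HDE/BC/- → run H
t=7: L0/L1/L2 = HDEF/BC/- → run H
t=8: L0/L1/L2 = HDEF/BC/- → run H
t=9: L0/L1/L2 = DEF/BCH/- → run D
t=10: L0/L1/L2 = DEF/BCH/- → run D
t=11: L0/L1/L2 = DEF/BCH/- → run D
t=12: L0/L1/L2 = EF/BCHD/- → run E
t=13: L0/L1/L2 = EF/BCHD/- → run E
t=14: L0/L1/L2 = EF/BCHD/- → run E
t=15: L0/L1/L2 = F/BCHD/- → run F
t=16: L0/L1/L2 = F/BCHD/- → run F
t=17: L0/L1/L2 = F/BCHD/- → run F
t=18: L0/L1/L2 = -/BCHD/- → run B
t=19: L0/L1/L2 = -/BCHD/- → run B
t=20: L0/L1/L2 = -/BCHD/- → run B
t=21: L0/L1/L2 = -/CHD/- → run C
t=22: L0/L1/L2 = -/CHD/- → run C
t=23: L0/L1/L2 = -/CHD/- → run C
t=24: L0/L1/L2 = -/CHD/- → run C
t=25: L0/L1/L2 = -/HD/- → run H
t=26: L0/L1/L2 = -/HD/- → run H
t=27: L0/L1/L2 = -/D/- → run D
t=28: L0/L1/L2 = -/D/- → run D
t=29: L0/L1/L2 = -/D/- → run D
t=30: (idle)
t=31: (idle)
t=32: (idle)
t=33: (idle)
t=34: (idle)
t=35: (idle)
t=36: (idle)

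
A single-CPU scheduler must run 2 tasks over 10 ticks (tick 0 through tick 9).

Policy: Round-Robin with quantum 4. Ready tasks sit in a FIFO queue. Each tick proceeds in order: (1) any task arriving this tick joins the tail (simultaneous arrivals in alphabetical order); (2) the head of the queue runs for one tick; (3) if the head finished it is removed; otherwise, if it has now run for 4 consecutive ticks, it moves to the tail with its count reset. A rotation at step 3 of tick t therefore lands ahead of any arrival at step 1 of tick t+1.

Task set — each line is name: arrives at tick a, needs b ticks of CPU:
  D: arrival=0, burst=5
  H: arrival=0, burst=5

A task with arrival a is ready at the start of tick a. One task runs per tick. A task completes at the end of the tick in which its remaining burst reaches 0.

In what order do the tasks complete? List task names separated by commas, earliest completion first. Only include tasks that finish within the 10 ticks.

completion order = D, H

t=0: queue=[D,H] q_used=0 → run D
t=1: queue=[D,H] q_used=1 → run D
t=2: queue=[D,H] q_used=2 → run D
t=3: queue=[D,H] q_used=3 → run D
t=4: queue=[H,D] q_used=0 → run H
t=5: queue=[H,D] q_used=1 → run H
t=6: queue=[H,D] q_used=2 → run H
t=7: queue=[H,D] q_used=3 → run H
t=8: queue=[D,H] q_used=0 → run D
t=9: queue=[H] q_used=0 → run H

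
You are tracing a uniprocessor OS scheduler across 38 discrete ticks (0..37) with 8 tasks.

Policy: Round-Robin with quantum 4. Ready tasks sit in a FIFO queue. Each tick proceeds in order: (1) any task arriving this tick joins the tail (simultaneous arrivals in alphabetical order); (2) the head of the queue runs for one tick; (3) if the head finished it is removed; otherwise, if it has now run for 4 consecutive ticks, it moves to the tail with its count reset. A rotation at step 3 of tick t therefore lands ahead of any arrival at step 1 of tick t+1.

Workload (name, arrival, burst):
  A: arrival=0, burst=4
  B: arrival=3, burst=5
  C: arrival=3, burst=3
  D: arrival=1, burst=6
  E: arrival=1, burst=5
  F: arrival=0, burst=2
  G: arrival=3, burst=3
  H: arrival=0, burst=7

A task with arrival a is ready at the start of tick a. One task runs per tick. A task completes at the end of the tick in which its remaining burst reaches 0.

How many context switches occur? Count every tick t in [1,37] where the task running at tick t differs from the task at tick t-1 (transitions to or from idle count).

t=0: queue=[A,F,H] q_used=0 → run A
t=1: queue=[A,F,H,D,E] q_used=1 → run A
t=2: queue=[A,F,H,D,E] q_used=2 → run A
t=3: queue=[A,F,H,D,E,B,C,G] q_used=3 → run A
t=4: queue=[F,H,D,E,B,C,G] q_used=0 → run F
t=5: queue=[F,H,D,E,B,C,G] q_used=1 → run F
t=6: queue=[H,D,E,B,C,G] q_used=0 → run H
t=7: queue=[H,D,E,B,C,G] q_used=1 → run H
t=8: queue=[H,D,E,B,C,G] q_used=2 → run H
t=9: queue=[H,D,E,B,C,G] q_used=3 → run H
t=10: queue=[D,E,B,C,G,H] q_used=0 → run D
t=11: queue=[D,E,B,C,G,H] q_used=1 → run D
t=12: queue=[D,E,B,C,G,H] q_used=2 → run D
t=13: queue=[D,E,B,C,G,H] q_used=3 → run D
t=14: queue=[E,B,C,G,H,D] q_used=0 → run E
t=15: queue=[E,B,C,G,H,D] q_used=1 → run E
t=16: queue=[E,B,C,G,H,D] q_used=2 → run E
t=17: queue=[E,B,C,G,H,D] q_used=3 → run E
t=18: queue=[B,C,G,H,D,E] q_used=0 → run B
t=19: queue=[B,C,G,H,D,E] q_used=1 → run B
t=20: queue=[B,C,G,H,D,E] q_used=2 → run B
t=21: queue=[B,C,G,H,D,E] q_used=3 → run B
t=22: queue=[C,G,H,D,E,B] q_used=0 → run C
t=23: queue=[C,G,H,D,E,B] q_used=1 → run C
t=24: queue=[C,G,H,D,E,B] q_used=2 → run C
t=25: queue=[G,H,D,E,B] q_used=0 → run G
t=26: queue=[G,H,D,E,B] q_used=1 → run G
t=27: queue=[G,H,D,E,B] q_used=2 → run G
t=28: queue=[H,D,E,B] q_used=0 → run H
t=29: queue=[H,D,E,B] q_used=1 → run H
t=30: queue=[H,D,E,B] q_used=2 → run H
t=31: queue=[D,E,B] q_used=0 → run D
t=32: queue=[D,E,B] q_used=1 → run D
t=33: queue=[E,B] q_used=0 → run E
t=34: queue=[B] q_used=0 → run B
t=35: (idle)
t=36: (idle)
t=37: (idle)

context switches = 12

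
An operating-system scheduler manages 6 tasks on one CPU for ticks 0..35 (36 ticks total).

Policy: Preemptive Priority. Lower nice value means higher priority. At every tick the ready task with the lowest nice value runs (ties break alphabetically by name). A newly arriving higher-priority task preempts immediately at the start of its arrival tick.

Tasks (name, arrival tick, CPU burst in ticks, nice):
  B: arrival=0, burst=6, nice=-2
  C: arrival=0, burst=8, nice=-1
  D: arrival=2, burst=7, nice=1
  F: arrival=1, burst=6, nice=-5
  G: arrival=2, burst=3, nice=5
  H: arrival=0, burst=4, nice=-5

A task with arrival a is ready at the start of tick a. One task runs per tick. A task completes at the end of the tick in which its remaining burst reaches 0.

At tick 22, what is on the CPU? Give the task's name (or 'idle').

running at tick 22 = C

t=0: ready={B,C,H} → run H
t=1: ready={B,C,F,H} → run F
t=2: ready={B,C,D,F,G,H} → run F
t=3: ready={B,C,D,F,G,H} → run F
t=4: ready={B,C,D,F,G,H} → run F
t=5: ready={B,C,D,F,G,H} → run F
t=6: ready={B,C,D,F,G,H} → run F
t=7: ready={B,C,D,G,H} → run H
t=8: ready={B,C,D,G,H} → run H
t=9: ready={B,C,D,G,H} → run H
t=10: ready={B,C,D,G} → run B
t=11: ready={B,C,D,G} → run B
t=12: ready={B,C,D,G} → run B
t=13: ready={B,C,D,G} → run B
t=14: ready={B,C,D,G} → run B
t=15: ready={B,C,D,G} → run B
t=16: ready={C,D,G} → run C
t=17: ready={C,D,G} → run C
t=18: ready={C,D,G} → run C
t=19: ready={C,D,G} → run C
t=20: ready={C,D,G} → run C
t=21: ready={C,D,G} → run C
t=22: ready={C,D,G} → run C
t=23: ready={C,D,G} → run C
t=24: ready={D,G} → run D
t=25: ready={D,G} → run D
t=26: ready={D,G} → run D
t=27: ready={D,G} → run D
t=28: ready={D,G} → run D
t=29: ready={D,G} → run D
t=30: ready={D,G} → run D
t=31: ready={G} → run G
t=32: ready={G} → run G
t=33: ready={G} → run G
t=34: (idle)
t=35: (idle)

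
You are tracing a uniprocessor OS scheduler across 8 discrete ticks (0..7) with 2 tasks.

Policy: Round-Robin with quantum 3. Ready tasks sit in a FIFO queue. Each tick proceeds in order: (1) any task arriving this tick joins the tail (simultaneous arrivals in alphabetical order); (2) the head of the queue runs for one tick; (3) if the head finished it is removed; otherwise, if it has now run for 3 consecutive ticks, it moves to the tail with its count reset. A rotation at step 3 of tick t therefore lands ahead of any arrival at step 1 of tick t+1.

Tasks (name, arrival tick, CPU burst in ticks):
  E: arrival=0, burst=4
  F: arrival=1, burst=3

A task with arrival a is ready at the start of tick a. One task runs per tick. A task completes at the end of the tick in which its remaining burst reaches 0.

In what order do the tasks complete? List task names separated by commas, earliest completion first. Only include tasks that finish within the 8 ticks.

t=0: queue=[E] q_used=0 → run E
t=1: queue=[E,F] q_used=1 → run E
t=2: queue=[E,F] q_used=2 → run E
t=3: queue=[F,E] q_used=0 → run F
t=4: queue=[F,E] q_used=1 → run F
t=5: queue=[F,E] q_used=2 → run F
t=6: queue=[E] q_used=0 → run E
t=7: (idle)

completion order = F, E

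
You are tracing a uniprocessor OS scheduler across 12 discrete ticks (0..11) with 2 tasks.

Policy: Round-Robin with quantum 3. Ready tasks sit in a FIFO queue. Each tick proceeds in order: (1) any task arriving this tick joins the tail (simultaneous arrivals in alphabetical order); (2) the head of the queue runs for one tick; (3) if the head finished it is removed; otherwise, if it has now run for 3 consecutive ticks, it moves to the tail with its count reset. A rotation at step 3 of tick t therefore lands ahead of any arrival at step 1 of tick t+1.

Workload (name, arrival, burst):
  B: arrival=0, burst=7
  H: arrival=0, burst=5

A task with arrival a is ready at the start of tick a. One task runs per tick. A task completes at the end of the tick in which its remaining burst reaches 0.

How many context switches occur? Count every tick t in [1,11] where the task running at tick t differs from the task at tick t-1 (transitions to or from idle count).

t=0: queue=[B,H] q_used=0 → run B
t=1: queue=[B,H] q_used=1 → run B
t=2: queue=[B,H] q_used=2 → run B
t=3: queue=[H,B] q_used=0 → run H
t=4: queue=[H,B] q_used=1 → run H
t=5: queue=[H,B] q_used=2 → run H
t=6: queue=[B,H] q_used=0 → run B
t=7: queue=[B,H] q_used=1 → run B
t=8: queue=[B,H] q_used=2 → run B
t=9: queue=[H,B] q_used=0 → run H
t=10: queue=[H,B] q_used=1 → run H
t=11: queue=[B] q_used=0 → run B

context switches = 4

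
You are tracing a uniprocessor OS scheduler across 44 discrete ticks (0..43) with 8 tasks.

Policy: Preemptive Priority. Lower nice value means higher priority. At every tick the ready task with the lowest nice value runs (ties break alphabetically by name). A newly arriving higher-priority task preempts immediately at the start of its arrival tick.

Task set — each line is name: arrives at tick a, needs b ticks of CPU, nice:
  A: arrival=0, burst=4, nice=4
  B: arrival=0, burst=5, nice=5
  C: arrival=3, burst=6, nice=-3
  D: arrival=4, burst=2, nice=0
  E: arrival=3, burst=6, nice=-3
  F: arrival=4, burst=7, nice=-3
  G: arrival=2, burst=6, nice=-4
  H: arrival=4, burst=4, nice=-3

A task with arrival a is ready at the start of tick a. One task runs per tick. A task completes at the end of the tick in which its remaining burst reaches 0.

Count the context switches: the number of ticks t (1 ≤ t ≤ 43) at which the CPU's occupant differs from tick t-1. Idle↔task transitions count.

t=0: ready={A,B} → run A
t=1: ready={A,B} → run A
t=2: ready={A,B,G} → run G
t=3: ready={A,B,C,E,G} → run G
t=4: ready={A,B,C,D,E,F,G,H} → run G
t=5: ready={A,B,C,D,E,F,G,H} → run G
t=6: ready={A,B,C,D,E,F,G,H} → run G
t=7: ready={A,B,C,D,E,F,G,H} → run G
t=8: ready={A,B,C,D,E,F,H} → run C
t=9: ready={A,B,C,D,E,F,H} → run C
t=10: ready={A,B,C,D,E,F,H} → run C
t=11: ready={A,B,C,D,E,F,H} → run C
t=12: ready={A,B,C,D,E,F,H} → run C
t=13: ready={A,B,C,D,E,F,H} → run C
t=14: ready={A,B,D,E,F,H} → run E
t=15: ready={A,B,D,E,F,H} → run E
t=16: ready={A,B,D,E,F,H} → run E
t=17: ready={A,B,D,E,F,H} → run E
t=18: ready={A,B,D,E,F,H} → run E
t=19: ready={A,B,D,E,F,H} → run E
t=20: ready={A,B,D,F,H} → run F
t=21: ready={A,B,D,F,H} → run F
t=22: ready={A,B,D,F,H} → run F
t=23: ready={A,B,D,F,H} → run F
t=24: ready={A,B,D,F,H} → run F
t=25: ready={A,B,D,F,H} → run F
t=26: ready={A,B,D,F,H} → run F
t=27: ready={A,B,D,H} → run H
t=28: ready={A,B,D,H} → run H
t=29: ready={A,B,D,H} → run H
t=30: ready={A,B,D,H} → run H
t=31: ready={A,B,D} → run D
t=32: ready={A,B,D} → run D
t=33: ready={A,B} → run A
t=34: ready={A,B} → run A
t=35: ready={B} → run B
t=36: ready={B} → run B
t=37: ready={B} → run B
t=38: ready={B} → run B
t=39: ready={B} → run B
t=40: (idle)
t=41: (idle)
t=42: (idle)
t=43: (idle)

context switches = 9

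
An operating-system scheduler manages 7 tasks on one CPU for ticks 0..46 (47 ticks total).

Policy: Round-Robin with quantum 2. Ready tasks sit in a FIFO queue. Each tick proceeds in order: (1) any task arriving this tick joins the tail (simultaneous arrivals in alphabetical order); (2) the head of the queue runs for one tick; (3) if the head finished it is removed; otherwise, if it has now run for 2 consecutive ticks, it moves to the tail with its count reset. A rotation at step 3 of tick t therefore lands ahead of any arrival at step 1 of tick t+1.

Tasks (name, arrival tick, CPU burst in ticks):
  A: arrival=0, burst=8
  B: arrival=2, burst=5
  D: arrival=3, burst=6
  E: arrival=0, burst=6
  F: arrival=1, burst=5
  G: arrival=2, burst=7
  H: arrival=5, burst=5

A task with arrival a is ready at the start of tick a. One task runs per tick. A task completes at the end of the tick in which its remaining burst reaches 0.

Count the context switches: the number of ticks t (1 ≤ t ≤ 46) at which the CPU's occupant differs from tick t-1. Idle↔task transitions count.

context switches = 23

t=0: queue=[A,E] q_used=0 → run A
t=1: queue=[A,E,F] q_used=1 → run A
t=2: queue=[E,F,A,B,G] q_used=0 → run E
t=3: queue=[E,F,A,B,G,D] q_used=1 → run E
t=4: queue=[F,A,B,G,D,E] q_used=0 → run F
t=5: queue=[F,A,B,G,D,E,H] q_used=1 → run F
t=6: queue=[A,B,G,D,E,H,F] q_used=0 → run A
t=7: queue=[A,B,G,D,E,H,F] q_used=1 → run A
t=8: queue=[B,G,D,E,H,F,A] q_used=0 → run B
t=9: queue=[B,G,D,E,H,F,A] q_used=1 → run B
t=10: queue=[G,D,E,H,F,A,B] q_used=0 → run G
t=11: queue=[G,D,E,H,F,A,B] q_used=1 → run G
t=12: queue=[D,E,H,F,A,B,G] q_used=0 → run D
t=13: queue=[D,E,H,F,A,B,G] q_used=1 → run D
t=14: queue=[E,H,F,A,B,G,D] q_used=0 → run E
t=15: queue=[E,H,F,A,B,G,D] q_used=1 → run E
t=16: queue=[H,F,A,B,G,D,E] q_used=0 → run H
t=17: queue=[H,F,A,B,G,D,E] q_used=1 → run H
t=18: queue=[F,A,B,G,D,E,H] q_used=0 → run F
t=19: queue=[F,A,B,G,D,E,H] q_used=1 → run F
t=20: queue=[A,B,G,D,E,H,F] q_used=0 → run A
t=21: queue=[A,B,G,D,E,H,F] q_used=1 → run A
t=22: queue=[B,G,D,E,H,F,A] q_used=0 → run B
t=23: queue=[B,G,D,E,H,F,A] q_used=1 → run B
t=24: queue=[G,D,E,H,F,A,B] q_used=0 → run G
t=25: queue=[G,D,E,H,F,A,B] q_used=1 → run G
t=26: queue=[D,E,H,F,A,B,G] q_used=0 → run D
t=27: queue=[D,E,H,F,A,B,G] q_used=1 → run D
t=28: queue=[E,H,F,A,B,G,D] q_used=0 → run E
t=29: queue=[E,H,F,A,B,G,D] q_used=1 → run E
t=30: queue=[H,F,A,B,G,D] q_used=0 → run H
t=31: queue=[H,F,A,B,G,D] q_used=1 → run H
t=32: queue=[F,A,B,G,D,H] q_used=0 → run F
t=33: queue=[A,B,G,D,H] q_used=0 → run A
t=34: queue=[A,B,G,D,H] q_used=1 → run A
t=35: queue=[B,G,D,H] q_used=0 → run B
t=36: queue=[G,D,H] q_used=0 → run G
t=37: queue=[G,D,H] q_used=1 → run G
t=38: queue=[D,H,G] q_used=0 → run D
t=39: queue=[D,H,G] q_used=1 → run D
t=40: queue=[H,G] q_used=0 → run H
t=41: queue=[G] q_used=0 → run G
t=42: (idle)
t=43: (idle)
t=44: (idle)
t=45: (idle)
t=46: (idle)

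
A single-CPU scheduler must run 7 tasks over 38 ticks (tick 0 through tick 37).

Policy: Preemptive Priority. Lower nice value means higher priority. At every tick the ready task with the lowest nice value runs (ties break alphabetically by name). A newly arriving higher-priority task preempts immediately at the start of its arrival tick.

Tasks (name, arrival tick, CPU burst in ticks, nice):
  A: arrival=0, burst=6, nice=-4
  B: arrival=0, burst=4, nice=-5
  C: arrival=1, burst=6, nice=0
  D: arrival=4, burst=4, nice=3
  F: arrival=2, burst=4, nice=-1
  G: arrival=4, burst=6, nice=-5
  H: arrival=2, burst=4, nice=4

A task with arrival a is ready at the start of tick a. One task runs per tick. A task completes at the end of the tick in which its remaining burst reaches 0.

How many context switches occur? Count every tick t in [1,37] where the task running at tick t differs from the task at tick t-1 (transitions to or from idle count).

t=0: ready={A,B} → run B
t=1: ready={A,B,C} → run B
t=2: ready={A,B,C,F,H} → run B
t=3: ready={A,B,C,F,H} → run B
t=4: ready={A,C,D,F,G,H} → run G
t=5: ready={A,C,D,F,G,H} → run G
t=6: ready={A,C,D,F,G,H} → run G
t=7: ready={A,C,D,F,G,H} → run G
t=8: ready={A,C,D,F,G,H} → run G
t=9: ready={A,C,D,F,G,H} → run G
t=10: ready={A,C,D,F,H} → run A
t=11: ready={A,C,D,F,H} → run A
t=12: ready={A,C,D,F,H} → run A
t=13: ready={A,C,D,F,H} → run A
t=14: ready={A,C,D,F,H} → run A
t=15: ready={A,C,D,F,H} → run A
t=16: ready={C,D,F,H} → run F
t=17: ready={C,D,F,H} → run F
t=18: ready={C,D,F,H} → run F
t=19: ready={C,D,F,H} → run F
t=20: ready={C,D,H} → run C
t=21: ready={C,D,H} → run C
t=22: ready={C,D,H} → run C
t=23: ready={C,D,H} → run C
t=24: ready={C,D,H} → run C
t=25: ready={C,D,H} → run C
t=26: ready={D,H} → run D
t=27: ready={D,H} → run D
t=28: ready={D,H} → run D
t=29: ready={D,H} → run D
t=30: ready={H} → run H
t=31: ready={H} → run H
t=32: ready={H} → run H
t=33: ready={H} → run H
t=34: (idle)
t=35: (idle)
t=36: (idle)
t=37: (idle)

context switches = 7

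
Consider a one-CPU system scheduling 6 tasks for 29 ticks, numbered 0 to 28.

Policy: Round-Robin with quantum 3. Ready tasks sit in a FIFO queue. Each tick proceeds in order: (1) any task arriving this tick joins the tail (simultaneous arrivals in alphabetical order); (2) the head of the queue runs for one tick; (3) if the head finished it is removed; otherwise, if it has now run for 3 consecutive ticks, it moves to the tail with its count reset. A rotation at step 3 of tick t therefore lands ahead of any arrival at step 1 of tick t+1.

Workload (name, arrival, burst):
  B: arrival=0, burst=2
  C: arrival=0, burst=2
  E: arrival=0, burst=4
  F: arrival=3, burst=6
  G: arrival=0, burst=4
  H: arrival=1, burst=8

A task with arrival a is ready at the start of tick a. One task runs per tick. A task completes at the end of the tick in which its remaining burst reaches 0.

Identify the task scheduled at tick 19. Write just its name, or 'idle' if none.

running at tick 19 = H

t=0: queue=[B,C,E,G] q_used=0 → run B
t=1: queue=[B,C,E,G,H] q_used=1 → run B
t=2: queue=[C,E,G,H] q_used=0 → run C
t=3: queue=[C,E,G,H,F] q_used=1 → run C
t=4: queue=[E,G,H,F] q_used=0 → run E
t=5: queue=[E,G,H,F] q_used=1 → run E
t=6: queue=[E,G,H,F] q_used=2 → run E
t=7: queue=[G,H,F,E] q_used=0 → run G
t=8: queue=[G,H,F,E] q_used=1 → run G
t=9: queue=[G,H,F,E] q_used=2 → run G
t=10: queue=[H,F,E,G] q_used=0 → run H
t=11: queue=[H,F,E,G] q_used=1 → run H
t=12: queue=[H,F,E,G] q_used=2 → run H
t=13: queue=[F,E,G,H] q_used=0 → run F
t=14: queue=[F,E,G,H] q_used=1 → run F
t=15: queue=[F,E,G,H] q_used=2 → run F
t=16: queue=[E,G,H,F] q_used=0 → run E
t=17: queue=[G,H,F] q_used=0 → run G
t=18: queue=[H,F] q_used=0 → run H
t=19: queue=[H,F] q_used=1 → run H
t=20: queue=[H,F] q_used=2 → run H
t=21: queue=[F,H] q_used=0 → run F
t=22: queue=[F,H] q_used=1 → run F
t=23: queue=[F,H] q_used=2 → run F
t=24: queue=[H] q_used=0 → run H
t=25: queue=[H] q_used=1 → run H
t=26: (idle)
t=27: (idle)
t=28: (idle)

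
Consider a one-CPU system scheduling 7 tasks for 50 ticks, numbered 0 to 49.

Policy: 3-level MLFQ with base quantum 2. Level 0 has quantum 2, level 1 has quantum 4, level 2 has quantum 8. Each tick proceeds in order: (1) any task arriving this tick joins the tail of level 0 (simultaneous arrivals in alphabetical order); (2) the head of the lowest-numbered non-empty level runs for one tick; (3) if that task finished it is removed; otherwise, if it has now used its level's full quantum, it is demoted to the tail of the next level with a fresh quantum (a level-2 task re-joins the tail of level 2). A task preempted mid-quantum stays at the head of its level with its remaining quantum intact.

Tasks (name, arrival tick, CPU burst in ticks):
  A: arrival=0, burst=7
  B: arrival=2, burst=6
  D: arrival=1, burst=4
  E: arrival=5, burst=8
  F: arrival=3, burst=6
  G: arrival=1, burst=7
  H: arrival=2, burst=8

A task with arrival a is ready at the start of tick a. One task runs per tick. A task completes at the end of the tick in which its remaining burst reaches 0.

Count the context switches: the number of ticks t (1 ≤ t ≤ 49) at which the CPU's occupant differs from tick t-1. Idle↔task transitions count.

t=0: L0/L1/L2 = A/-/- → run A
t=1: L0/L1/L2 = ADG/-/- → run A
t=2: L0/L1/L2 = DGBH/A/- → run D
t=3: L0/L1/L2 = DGBHF/A/- → run D
t=4: L0/L1/L2 = GBHF/AD/- → run G
t=5: L0/L1/L2 = GBHFE/AD/- → run G
t=6: L0/L1/L2 = BHFE/ADG/- → run B
t=7: L0/L1/L2 = BHFE/ADG/- → run B
t=8: L0/L1/L2 = HFE/ADGB/- → run H
t=9: L0/L1/L2 = HFE/ADGB/- → run H
t=10: L0/L1/L2 = FE/ADGBH/- → run F
t=11: L0/L1/L2 = FE/ADGBH/- → run F
t=12: L0/L1/L2 = E/ADGBHF/- → run E
t=13: L0/L1/L2 = E/ADGBHF/- → run E
t=14: L0/L1/L2 = -/ADGBHFE/- → run A
t=15: L0/L1/L2 = -/ADGBHFE/- → run A
t=16: L0/L1/L2 = -/ADGBHFE/- → run A
t=17: L0/L1/L2 = -/ADGBHFE/- → run A
t=18: L0/L1/L2 = -/DGBHFE/A → run D
t=19: L0/L1/L2 = -/DGBHFE/A → run D
t=20: L0/L1/L2 = -/GBHFE/A → run G
t=21: L0/L1/L2 = -/GBHFE/A → run G
t=22: L0/L1/L2 = -/GBHFE/A → run G
t=23: L0/L1/L2 = -/GBHFE/A → run G
t=24: L0/L1/L2 = -/BHFE/AG → run B
t=25: L0/L1/L2 = -/BHFE/AG → run B
t=26: L0/L1/L2 = -/BHFE/AG → run B
t=27: L0/L1/L2 = -/BHFE/AG → run B
t=28: L0/L1/L2 = -/HFE/AG → run H
t=29: L0/L1/L2 = -/HFE/AG → run H
t=30: L0/L1/L2 = -/HFE/AG → run H
t=31: L0/L1/L2 = -/HFE/AG → run H
t=32: L0/L1/L2 = -/FE/AGH → run F
t=33: L0/L1/L2 = -/FE/AGH → run F
t=34: L0/L1/L2 = -/FE/AGH → run F
t=35: L0/L1/L2 = -/FE/AGH → run F
t=36: L0/L1/L2 = -/E/AGH → run E
t=37: L0/L1/L2 = -/E/AGH → run E
t=38: L0/L1/L2 = -/E/AGH → run E
t=39: L0/L1/L2 = -/E/AGH → run E
t=40: L0/L1/L2 = -/-/AGHE → run A
t=41: L0/L1/L2 = -/-/GHE → run G
t=42: L0/L1/L2 = -/-/HE → run H
t=43: L0/L1/L2 = -/-/HE → run H
t=44: L0/L1/L2 = -/-/E → run E
t=45: L0/L1/L2 = -/-/E → run E
t=46: (idle)
t=47: (idle)
t=48: (idle)
t=49: (idle)

context switches = 18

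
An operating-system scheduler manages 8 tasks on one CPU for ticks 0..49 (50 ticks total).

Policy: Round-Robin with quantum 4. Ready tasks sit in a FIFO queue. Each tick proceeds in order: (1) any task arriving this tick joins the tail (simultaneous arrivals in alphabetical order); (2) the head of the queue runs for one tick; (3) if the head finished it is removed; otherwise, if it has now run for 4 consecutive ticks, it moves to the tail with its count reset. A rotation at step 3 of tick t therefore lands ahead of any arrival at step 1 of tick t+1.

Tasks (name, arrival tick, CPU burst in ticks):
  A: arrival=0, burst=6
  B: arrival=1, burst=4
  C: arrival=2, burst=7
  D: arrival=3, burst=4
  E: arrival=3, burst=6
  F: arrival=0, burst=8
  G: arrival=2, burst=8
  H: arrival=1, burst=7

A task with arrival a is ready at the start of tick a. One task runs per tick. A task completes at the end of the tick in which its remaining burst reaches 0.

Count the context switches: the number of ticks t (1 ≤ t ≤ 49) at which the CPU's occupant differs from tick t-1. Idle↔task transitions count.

t=0: queue=[A,F] q_used=0 → run A
t=1: queue=[A,F,B,H] q_used=1 → run A
t=2: queue=[A,F,B,H,C,G] q_used=2 → run A
t=3: queue=[A,F,B,H,C,G,D,E] q_used=3 → run A
t=4: queue=[F,B,H,C,G,D,E,A] q_used=0 → run F
t=5: queue=[F,B,H,C,G,D,E,A] q_used=1 → run F
t=6: queue=[F,B,H,C,G,D,E,A] q_used=2 → run F
t=7: queue=[F,B,H,C,G,D,E,A] q_used=3 → run F
t=8: queue=[B,H,C,G,D,E,A,F] q_used=0 → run B
t=9: queue=[B,H,C,G,D,E,A,F] q_used=1 → run B
t=10: queue=[B,H,C,G,D,E,A,F] q_used=2 → run B
t=11: queue=[B,H,C,G,D,E,A,F] q_used=3 → run B
t=12: queue=[H,C,G,D,E,A,F] q_used=0 → run H
t=13: queue=[H,C,G,D,E,A,F] q_used=1 → run H
t=14: queue=[H,C,G,D,E,A,F] q_used=2 → run H
t=15: queue=[H,C,G,D,E,A,F] q_used=3 → run H
t=16: queue=[C,G,D,E,A,F,H] q_used=0 → run C
t=17: queue=[C,G,D,E,A,F,H] q_used=1 → run C
t=18: queue=[C,G,D,E,A,F,H] q_used=2 → run C
t=19: queue=[C,G,D,E,A,F,H] q_used=3 → run C
t=20: queue=[G,D,E,A,F,H,C] q_used=0 → run G
t=21: queue=[G,D,E,A,F,H,C] q_used=1 → run G
t=22: queue=[G,D,E,A,F,H,C] q_used=2 → run G
t=23: queue=[G,D,E,A,F,H,C] q_used=3 → run G
t=24: queue=[D,E,A,F,H,C,G] q_used=0 → run D
t=25: queue=[D,E,A,F,H,C,G] q_used=1 → run D
t=26: queue=[D,E,A,F,H,C,G] q_used=2 → run D
t=27: queue=[D,E,A,F,H,C,G] q_used=3 → run D
t=28: queue=[E,A,F,H,C,G] q_used=0 → run E
t=29: queue=[E,A,F,H,C,G] q_used=1 → run E
t=30: queue=[E,A,F,H,C,G] q_used=2 → run E
t=31: queue=[E,A,F,H,C,G] q_used=3 → run E
t=32: queue=[A,F,H,C,G,E] q_used=0 → run A
t=33: queue=[A,F,H,C,G,E] q_used=1 → run A
t=34: queue=[F,H,C,G,E] q_used=0 → run F
t=35: queue=[F,H,C,G,E] q_used=1 → run F
t=36: queue=[F,H,C,G,E] q_used=2 → run F
t=37: queue=[F,H,C,G,E] q_used=3 → run F
t=38: queue=[H,C,G,E] q_used=0 → run H
t=39: queue=[H,C,G,E] q_used=1 → run H
t=40: queue=[H,C,G,E] q_used=2 → run H
t=41: queue=[C,G,E] q_used=0 → run C
t=42: queue=[C,G,E] q_used=1 → run C
t=43: queue=[C,G,E] q_used=2 → run C
t=44: queue=[G,E] q_used=0 → run G
t=45: queue=[G,E] q_used=1 → run G
t=46: queue=[G,E] q_used=2 → run G
t=47: queue=[G,E] q_used=3 → run G
t=48: queue=[E] q_used=0 → run E
t=49: queue=[E] q_used=1 → run E

context switches = 13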